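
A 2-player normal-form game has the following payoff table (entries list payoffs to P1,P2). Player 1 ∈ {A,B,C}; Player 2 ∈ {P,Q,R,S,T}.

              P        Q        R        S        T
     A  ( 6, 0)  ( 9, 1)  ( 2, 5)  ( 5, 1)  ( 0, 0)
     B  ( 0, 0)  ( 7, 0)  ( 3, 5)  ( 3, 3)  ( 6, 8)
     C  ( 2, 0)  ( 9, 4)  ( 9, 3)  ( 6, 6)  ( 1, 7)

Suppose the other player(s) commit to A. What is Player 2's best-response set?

u_2(P vs A) = 0
u_2(Q vs A) = 1
u_2(R vs A) = 5
u_2(S vs A) = 1
u_2(T vs A) = 0
max payoff 5 at {R}

BR_2 = {R}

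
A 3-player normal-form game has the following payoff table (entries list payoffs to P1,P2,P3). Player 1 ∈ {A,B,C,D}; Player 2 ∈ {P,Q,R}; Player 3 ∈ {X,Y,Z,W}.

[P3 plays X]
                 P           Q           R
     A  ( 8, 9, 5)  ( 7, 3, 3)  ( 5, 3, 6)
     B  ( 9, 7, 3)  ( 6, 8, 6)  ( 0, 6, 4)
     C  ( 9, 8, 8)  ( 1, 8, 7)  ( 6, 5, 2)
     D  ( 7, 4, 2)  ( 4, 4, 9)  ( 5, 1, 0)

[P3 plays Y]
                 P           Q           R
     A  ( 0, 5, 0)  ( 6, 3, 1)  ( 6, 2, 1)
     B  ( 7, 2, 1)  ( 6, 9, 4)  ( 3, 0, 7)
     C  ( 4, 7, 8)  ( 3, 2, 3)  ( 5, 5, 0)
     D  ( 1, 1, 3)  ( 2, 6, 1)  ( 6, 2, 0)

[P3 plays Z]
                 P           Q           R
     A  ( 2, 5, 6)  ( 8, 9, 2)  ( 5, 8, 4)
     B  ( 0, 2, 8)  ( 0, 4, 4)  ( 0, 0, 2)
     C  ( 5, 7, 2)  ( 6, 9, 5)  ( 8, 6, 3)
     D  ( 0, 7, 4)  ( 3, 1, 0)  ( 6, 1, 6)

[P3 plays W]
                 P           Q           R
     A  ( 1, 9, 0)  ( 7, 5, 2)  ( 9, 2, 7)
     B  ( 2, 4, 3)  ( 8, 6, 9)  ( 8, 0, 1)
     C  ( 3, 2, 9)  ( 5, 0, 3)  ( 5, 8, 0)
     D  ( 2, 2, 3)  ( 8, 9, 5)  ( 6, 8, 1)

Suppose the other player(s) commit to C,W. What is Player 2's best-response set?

u_2(P vs C,W) = 2
u_2(Q vs C,W) = 0
u_2(R vs C,W) = 8
max payoff 8 at {R}

P2 best: {R}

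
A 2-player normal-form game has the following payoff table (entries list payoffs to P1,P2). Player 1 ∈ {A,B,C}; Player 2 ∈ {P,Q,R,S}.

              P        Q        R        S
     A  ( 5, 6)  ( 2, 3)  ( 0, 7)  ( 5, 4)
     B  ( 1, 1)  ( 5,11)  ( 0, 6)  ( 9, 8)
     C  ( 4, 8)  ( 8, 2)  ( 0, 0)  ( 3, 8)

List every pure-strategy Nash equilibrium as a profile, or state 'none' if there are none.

Nash profiles: (A,R)

(A,P): not NE [P2→R gives 7>6]
(A,Q): not NE [P1→C gives 8>2; P2→R gives 7>3]
(A,R): NE
(A,S): not NE [P1→B gives 9>5; P2→R gives 7>4]
(B,P): not NE [P1→A gives 5>1; P2→Q gives 11>1]
(B,Q): not NE [P1→C gives 8>5]
(B,R): not NE [P2→Q gives 11>6]
(B,S): not NE [P2→Q gives 11>8]
(C,P): not NE [P1→A gives 5>4]
(C,Q): not NE [P2→S gives 8>2]
(C,R): not NE [P2→S gives 8>0]
(C,S): not NE [P1→B gives 9>3]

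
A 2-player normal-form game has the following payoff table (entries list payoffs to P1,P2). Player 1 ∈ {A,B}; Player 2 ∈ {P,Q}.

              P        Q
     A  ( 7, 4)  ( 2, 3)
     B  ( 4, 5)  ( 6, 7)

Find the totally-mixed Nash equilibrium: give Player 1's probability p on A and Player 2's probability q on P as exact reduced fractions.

P1 indiff ⇒ q·7+(1-q)·2 = q·4+(1-q)·6 ⇒ q(3) = (1-q)(4) ⇒ q = 4/7
P2 indiff ⇒ p·4+(1-p)·5 = p·3+(1-p)·7 ⇒ p(1) = (1-p)(2) ⇒ p = 2/3

P1 mixes 2/3 on A; P2 mixes 4/7 on P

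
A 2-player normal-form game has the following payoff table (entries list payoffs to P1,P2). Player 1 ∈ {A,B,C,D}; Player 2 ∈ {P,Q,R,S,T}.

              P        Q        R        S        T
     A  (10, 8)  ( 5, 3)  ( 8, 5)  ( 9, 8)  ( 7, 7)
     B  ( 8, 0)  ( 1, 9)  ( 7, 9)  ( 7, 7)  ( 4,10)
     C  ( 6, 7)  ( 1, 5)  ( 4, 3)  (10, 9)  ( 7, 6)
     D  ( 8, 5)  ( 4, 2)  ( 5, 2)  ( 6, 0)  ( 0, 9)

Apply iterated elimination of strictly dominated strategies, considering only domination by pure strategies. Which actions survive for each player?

Remaining: P1:{A,C} P2:{P,S}

P1 drop B (A beats it: P:10>8 Q:5>1 R:8>7 S:9>7 T:7>4)
P1 drop D (A beats it: P:10>8 Q:5>4 R:8>5 S:9>6 T:7>0)
P2 drop Q (P beats it: A:8>3 C:7>5)
P2 drop R (P beats it: A:8>5 C:7>3)
P2 drop T (P beats it: A:8>7 C:7>6)
P1→{A,C} P2→{P,S}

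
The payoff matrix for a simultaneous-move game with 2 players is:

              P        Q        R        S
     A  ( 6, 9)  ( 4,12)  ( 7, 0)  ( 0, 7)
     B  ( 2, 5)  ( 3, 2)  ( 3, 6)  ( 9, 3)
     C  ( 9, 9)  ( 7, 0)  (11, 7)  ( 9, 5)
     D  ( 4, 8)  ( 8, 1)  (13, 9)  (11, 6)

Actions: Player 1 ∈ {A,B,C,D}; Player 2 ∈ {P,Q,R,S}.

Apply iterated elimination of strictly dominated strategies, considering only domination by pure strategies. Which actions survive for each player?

IESDS → P1:{C,D} P2:{P,R}

P1 drop A (C beats it: P:9>6 Q:7>4 R:11>7 S:9>0)
P1 drop B (D beats it: P:4>2 Q:8>3 R:13>3 S:11>9)
P2 drop Q (P beats it: C:9>0 D:8>1)
P2 drop S (P beats it: C:9>5 D:8>6)
P1→{C,D} P2→{P,R}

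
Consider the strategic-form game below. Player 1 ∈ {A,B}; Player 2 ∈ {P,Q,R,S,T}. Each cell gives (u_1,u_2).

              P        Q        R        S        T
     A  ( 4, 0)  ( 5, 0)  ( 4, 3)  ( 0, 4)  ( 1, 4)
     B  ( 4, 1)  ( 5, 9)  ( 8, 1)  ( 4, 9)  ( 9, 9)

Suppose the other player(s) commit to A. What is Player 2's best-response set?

u_2(P vs A) = 0
u_2(Q vs A) = 0
u_2(R vs A) = 3
u_2(S vs A) = 4
u_2(T vs A) = 4
max payoff 4 at {S,T}

P2 best: {S,T}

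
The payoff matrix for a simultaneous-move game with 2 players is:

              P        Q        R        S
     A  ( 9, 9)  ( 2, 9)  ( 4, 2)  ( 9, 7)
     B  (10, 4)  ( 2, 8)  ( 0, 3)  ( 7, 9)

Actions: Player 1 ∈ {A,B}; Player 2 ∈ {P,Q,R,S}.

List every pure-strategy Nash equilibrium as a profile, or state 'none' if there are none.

PSNE = {(A,Q)}

(A,P): not NE [P1→B gives 10>9]
(A,Q): NE
(A,R): not NE [P2→Q gives 9>2]
(A,S): not NE [P2→Q gives 9>7]
(B,P): not NE [P2→S gives 9>4]
(B,Q): not NE [P2→S gives 9>8]
(B,R): not NE [P1→A gives 4>0; P2→S gives 9>3]
(B,S): not NE [P1→A gives 9>7]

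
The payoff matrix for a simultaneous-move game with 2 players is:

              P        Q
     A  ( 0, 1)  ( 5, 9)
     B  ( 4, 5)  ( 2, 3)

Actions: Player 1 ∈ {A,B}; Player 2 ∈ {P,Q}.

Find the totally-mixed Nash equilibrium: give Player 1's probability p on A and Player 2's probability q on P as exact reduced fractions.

P1 indiff ⇒ q·0+(1-q)·5 = q·4+(1-q)·2 ⇒ q(-4) = (1-q)(-3) ⇒ q = 3/7
P2 indiff ⇒ p·1+(1-p)·5 = p·9+(1-p)·3 ⇒ p(-8) = (1-p)(-2) ⇒ p = 1/5

P1 mixes 1/5 on A; P2 mixes 3/7 on P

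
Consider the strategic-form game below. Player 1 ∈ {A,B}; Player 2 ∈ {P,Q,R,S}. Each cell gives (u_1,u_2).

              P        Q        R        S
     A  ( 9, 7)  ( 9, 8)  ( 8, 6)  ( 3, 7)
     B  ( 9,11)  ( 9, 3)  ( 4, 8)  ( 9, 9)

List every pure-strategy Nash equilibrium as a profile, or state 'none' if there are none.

Nash profiles: (A,Q), (B,P)

(A,P): not NE [P2→Q gives 8>7]
(A,Q): NE
(A,R): not NE [P2→Q gives 8>6]
(A,S): not NE [P1→B gives 9>3; P2→Q gives 8>7]
(B,P): NE
(B,Q): not NE [P2→P gives 11>3]
(B,R): not NE [P1→A gives 8>4; P2→P gives 11>8]
(B,S): not NE [P2→P gives 11>9]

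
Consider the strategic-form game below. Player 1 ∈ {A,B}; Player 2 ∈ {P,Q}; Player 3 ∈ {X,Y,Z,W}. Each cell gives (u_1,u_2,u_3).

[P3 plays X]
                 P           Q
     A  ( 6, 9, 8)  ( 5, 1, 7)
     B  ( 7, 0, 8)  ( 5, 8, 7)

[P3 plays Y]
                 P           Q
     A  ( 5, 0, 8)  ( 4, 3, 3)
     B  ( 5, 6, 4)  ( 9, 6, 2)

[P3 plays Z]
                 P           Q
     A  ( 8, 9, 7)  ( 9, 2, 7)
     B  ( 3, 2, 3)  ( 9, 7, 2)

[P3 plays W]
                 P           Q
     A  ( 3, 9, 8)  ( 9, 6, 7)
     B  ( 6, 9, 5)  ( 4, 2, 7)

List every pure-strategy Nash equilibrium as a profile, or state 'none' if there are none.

(A,P,X): not NE [P1→B gives 7>6]
(A,P,Y): not NE [P2→Q gives 3>0]
(A,P,Z): not NE [P3→W gives 8>7]
(A,P,W): not NE [P1→B gives 6>3]
(A,Q,X): not NE [P2→P gives 9>1]
(A,Q,Y): not NE [P1→B gives 9>4; P3→W gives 7>3]
(A,Q,Z): not NE [P2→P gives 9>2]
(A,Q,W): not NE [P2→P gives 9>6]
(B,P,X): not NE [P2→Q gives 8>0]
(B,P,Y): not NE [P3→X gives 8>4]
(B,P,Z): not NE [P1→A gives 8>3; P2→Q gives 7>2; P3→X gives 8>3]
(B,P,W): not NE [P3→X gives 8>5]
(B,Q,X): NE
(B,Q,Y): not NE [P3→W gives 7>2]
(B,Q,Z): not NE [P3→W gives 7>2]
(B,Q,W): not NE [P1→A gives 9>4; P2→P gives 9>2]

NE set: (B,Q,X)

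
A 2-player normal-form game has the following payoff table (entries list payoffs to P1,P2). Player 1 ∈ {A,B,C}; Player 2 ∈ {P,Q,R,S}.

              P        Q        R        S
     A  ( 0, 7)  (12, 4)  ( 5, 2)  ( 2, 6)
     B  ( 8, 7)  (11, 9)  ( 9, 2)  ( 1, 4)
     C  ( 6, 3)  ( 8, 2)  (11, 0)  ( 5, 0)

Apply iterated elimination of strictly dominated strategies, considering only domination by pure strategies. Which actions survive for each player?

P2 drop R (P beats it: A:7>2 B:7>2 C:3>0)
P2 drop S (P beats it: A:7>6 B:7>4 C:3>0)
P1 drop C (B beats it: P:8>6 Q:11>8)
P1→{A,B} P2→{P,Q}

Survivors P1:{A,B} P2:{P,Q}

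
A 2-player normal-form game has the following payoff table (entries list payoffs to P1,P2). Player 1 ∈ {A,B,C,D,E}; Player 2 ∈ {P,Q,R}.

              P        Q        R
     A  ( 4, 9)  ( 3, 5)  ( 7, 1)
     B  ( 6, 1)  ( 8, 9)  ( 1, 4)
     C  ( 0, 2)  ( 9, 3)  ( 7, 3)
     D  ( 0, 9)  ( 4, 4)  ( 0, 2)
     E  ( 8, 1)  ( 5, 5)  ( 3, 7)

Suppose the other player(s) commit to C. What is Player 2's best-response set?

argmax u_2 = {Q,R}

u_2(P vs C) = 2
u_2(Q vs C) = 3
u_2(R vs C) = 3
max payoff 3 at {Q,R}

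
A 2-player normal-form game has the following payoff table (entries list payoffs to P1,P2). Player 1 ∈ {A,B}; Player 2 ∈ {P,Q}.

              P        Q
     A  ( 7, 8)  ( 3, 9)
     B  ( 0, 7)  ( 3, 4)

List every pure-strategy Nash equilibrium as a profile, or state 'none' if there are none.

Nash profiles: (A,Q)

(A,P): not NE [P2→Q gives 9>8]
(A,Q): NE
(B,P): not NE [P1→A gives 7>0]
(B,Q): not NE [P2→P gives 7>4]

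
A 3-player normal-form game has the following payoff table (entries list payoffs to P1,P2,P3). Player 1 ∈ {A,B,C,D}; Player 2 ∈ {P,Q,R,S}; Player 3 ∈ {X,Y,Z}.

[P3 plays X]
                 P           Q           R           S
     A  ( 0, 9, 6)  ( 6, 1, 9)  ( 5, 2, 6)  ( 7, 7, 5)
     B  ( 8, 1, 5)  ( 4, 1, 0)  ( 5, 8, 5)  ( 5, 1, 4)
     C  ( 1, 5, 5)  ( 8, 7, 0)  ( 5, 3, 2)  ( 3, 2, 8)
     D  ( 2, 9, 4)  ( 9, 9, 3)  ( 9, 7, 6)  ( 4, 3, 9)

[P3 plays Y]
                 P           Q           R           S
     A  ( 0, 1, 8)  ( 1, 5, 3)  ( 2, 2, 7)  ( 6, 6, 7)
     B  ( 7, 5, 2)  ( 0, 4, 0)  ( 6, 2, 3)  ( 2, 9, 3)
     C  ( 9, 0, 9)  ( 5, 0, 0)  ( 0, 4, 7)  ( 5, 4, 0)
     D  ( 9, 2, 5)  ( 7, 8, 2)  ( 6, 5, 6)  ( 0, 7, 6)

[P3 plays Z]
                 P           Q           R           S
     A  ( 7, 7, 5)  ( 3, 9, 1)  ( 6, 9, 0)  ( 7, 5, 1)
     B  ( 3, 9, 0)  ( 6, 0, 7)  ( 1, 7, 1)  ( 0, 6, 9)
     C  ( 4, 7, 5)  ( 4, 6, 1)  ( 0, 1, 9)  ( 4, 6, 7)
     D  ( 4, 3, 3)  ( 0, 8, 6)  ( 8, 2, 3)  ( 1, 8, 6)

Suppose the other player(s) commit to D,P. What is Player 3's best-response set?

u_3(X vs D,P) = 4
u_3(Y vs D,P) = 5
u_3(Z vs D,P) = 3
max payoff 5 at {Y}

BR_3 = {Y}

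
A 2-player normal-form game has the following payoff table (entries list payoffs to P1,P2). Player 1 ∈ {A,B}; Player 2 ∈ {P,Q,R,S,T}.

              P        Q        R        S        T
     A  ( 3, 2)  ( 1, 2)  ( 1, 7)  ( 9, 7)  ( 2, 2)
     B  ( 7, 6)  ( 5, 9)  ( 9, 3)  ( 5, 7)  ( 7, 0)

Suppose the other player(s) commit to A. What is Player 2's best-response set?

u_2(P vs A) = 2
u_2(Q vs A) = 2
u_2(R vs A) = 7
u_2(S vs A) = 7
u_2(T vs A) = 2
max payoff 7 at {R,S}

argmax u_2 = {R,S}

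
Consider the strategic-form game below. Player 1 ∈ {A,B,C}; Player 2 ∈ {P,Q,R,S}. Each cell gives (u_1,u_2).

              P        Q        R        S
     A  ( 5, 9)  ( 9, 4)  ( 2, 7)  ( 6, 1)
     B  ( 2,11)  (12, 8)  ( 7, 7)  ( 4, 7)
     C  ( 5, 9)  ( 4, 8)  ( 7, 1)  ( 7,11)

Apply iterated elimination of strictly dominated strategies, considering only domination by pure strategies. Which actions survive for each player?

IESDS → P1:{A,C} P2:{P,S}

P2 drop Q (P beats it: A:9>4 B:11>8 C:9>8)
P2 drop R (P beats it: A:9>7 B:11>7 C:9>1)
P1 drop B (A beats it: P:5>2 S:6>4)
P1→{A,C} P2→{P,S}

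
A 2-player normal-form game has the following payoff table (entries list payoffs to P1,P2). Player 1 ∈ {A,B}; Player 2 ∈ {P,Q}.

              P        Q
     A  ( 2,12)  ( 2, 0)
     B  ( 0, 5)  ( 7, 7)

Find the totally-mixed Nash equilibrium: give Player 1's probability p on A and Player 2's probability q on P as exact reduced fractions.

P1 mixes 1/7 on A; P2 mixes 5/7 on P

P1 indiff ⇒ q·2+(1-q)·2 = q·0+(1-q)·7 ⇒ q(2) = (1-q)(5) ⇒ q = 5/7
P2 indiff ⇒ p·12+(1-p)·5 = p·0+(1-p)·7 ⇒ p(12) = (1-p)(2) ⇒ p = 1/7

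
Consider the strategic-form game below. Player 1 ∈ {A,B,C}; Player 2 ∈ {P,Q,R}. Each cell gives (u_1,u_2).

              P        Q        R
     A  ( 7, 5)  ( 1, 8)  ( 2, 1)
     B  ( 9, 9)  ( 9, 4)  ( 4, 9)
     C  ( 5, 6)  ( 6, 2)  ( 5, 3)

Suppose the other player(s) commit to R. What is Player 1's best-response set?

u_1(A vs R) = 2
u_1(B vs R) = 4
u_1(C vs R) = 5
max payoff 5 at {C}

BR_1 = {C}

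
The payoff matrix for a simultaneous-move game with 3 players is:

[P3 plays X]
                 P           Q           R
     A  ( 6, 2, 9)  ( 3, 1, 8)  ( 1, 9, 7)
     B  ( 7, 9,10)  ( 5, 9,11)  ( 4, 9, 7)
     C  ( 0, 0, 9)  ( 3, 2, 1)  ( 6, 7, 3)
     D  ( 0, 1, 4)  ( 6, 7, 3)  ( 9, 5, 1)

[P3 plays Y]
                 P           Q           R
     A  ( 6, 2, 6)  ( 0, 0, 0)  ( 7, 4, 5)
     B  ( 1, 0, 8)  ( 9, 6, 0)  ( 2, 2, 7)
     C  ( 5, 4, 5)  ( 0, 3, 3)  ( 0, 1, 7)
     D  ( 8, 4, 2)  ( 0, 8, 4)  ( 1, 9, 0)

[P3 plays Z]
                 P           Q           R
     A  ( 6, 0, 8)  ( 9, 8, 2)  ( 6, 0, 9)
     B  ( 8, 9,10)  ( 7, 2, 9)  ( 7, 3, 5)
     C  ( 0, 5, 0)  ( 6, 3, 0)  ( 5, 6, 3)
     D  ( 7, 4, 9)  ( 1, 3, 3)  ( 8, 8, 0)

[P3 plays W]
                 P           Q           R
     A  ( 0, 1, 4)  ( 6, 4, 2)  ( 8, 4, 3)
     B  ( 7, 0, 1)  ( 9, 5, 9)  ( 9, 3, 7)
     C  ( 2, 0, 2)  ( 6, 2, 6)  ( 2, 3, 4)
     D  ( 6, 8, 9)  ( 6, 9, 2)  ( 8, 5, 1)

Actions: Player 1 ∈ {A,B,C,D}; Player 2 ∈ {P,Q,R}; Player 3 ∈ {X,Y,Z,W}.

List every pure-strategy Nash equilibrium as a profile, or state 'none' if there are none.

(A,P,X): not NE [P1→B gives 7>6; P2→R gives 9>2]
(A,P,Y): not NE [P1→D gives 8>6; P2→R gives 4>2; P3→X gives 9>6]
(A,P,Z): not NE [P1→B gives 8>6; P2→Q gives 8>0; P3→X gives 9>8]
(A,P,W): not NE [P1→B gives 7>0; P2→R gives 4>1; P3→X gives 9>4]
(A,Q,X): not NE [P1→D gives 6>3; P2→R gives 9>1]
(A,Q,Y): not NE [P1→B gives 9>0; P2→R gives 4>0; P3→X gives 8>0]
(A,Q,Z): not NE [P3→X gives 8>2]
(A,Q,W): not NE [P1→B gives 9>6; P3→X gives 8>2]
(A,R,X): not NE [P1→D gives 9>1; P3→Z gives 9>7]
(A,R,Y): not NE [P3→Z gives 9>5]
(A,R,Z): not NE [P1→D gives 8>6; P2→Q gives 8>0]
(A,R,W): not NE [P1→B gives 9>8; P3→Z gives 9>3]
(B,P,X): NE
(B,P,Y): not NE [P1→D gives 8>1; P2→Q gives 6>0; P3→Z gives 10>8]
(B,P,Z): NE
(B,P,W): not NE [P2→Q gives 5>0; P3→Z gives 10>1]
(B,Q,X): not NE [P1→D gives 6>5]
(B,Q,Y): not NE [P3→X gives 11>0]
(B,Q,Z): not NE [P1→A gives 9>7; P2→P gives 9>2; P3→X gives 11>9]
(B,Q,W): not NE [P3→X gives 11>9]
(B,R,X): not NE [P1→D gives 9>4]
(B,R,Y): not NE [P1→A gives 7>2; P2→Q gives 6>2]
(B,R,Z): not NE [P1→D gives 8>7; P2→P gives 9>3; P3→W gives 7>5]
(B,R,W): not NE [P2→Q gives 5>3]
(C,P,X): not NE [P1→B gives 7>0; P2→R gives 7>0]
(C,P,Y): not NE [P1→D gives 8>5; P3→X gives 9>5]
(C,P,Z): not NE [P1→B gives 8>0; P2→R gives 6>5; P3→X gives 9>0]
(C,P,W): not NE [P1→B gives 7>2; P2→R gives 3>0; P3→X gives 9>2]
(C,Q,X): not NE [P1→D gives 6>3; P2→R gives 7>2; P3→W gives 6>1]
(C,Q,Y): not NE [P1→B gives 9>0; P2→P gives 4>3; P3→W gives 6>3]
(C,Q,Z): not NE [P1→A gives 9>6; P2→R gives 6>3; P3→W gives 6>0]
(C,Q,W): not NE [P1→B gives 9>6; P2→R gives 3>2]
(C,R,X): not NE [P1→D gives 9>6; P3→Y gives 7>3]
(C,R,Y): not NE [P1→A gives 7>0; P2→P gives 4>1]
(C,R,Z): not NE [P1→D gives 8>5; P3→Y gives 7>3]
(C,R,W): not NE [P1→B gives 9>2; P3→Y gives 7>4]
(D,P,X): not NE [P1→B gives 7>0; P2→Q gives 7>1; P3→W gives 9>4]
(D,P,Y): not NE [P2→R gives 9>4; P3→W gives 9>2]
(D,P,Z): not NE [P1→B gives 8>7; P2→R gives 8>4]
(D,P,W): not NE [P1→B gives 7>6; P2→Q gives 9>8]
(D,Q,X): not NE [P3→Y gives 4>3]
(D,Q,Y): not NE [P1→B gives 9>0; P2→R gives 9>8]
(D,Q,Z): not NE [P1→A gives 9>1; P2→R gives 8>3; P3→Y gives 4>3]
(D,Q,W): not NE [P1→B gives 9>6; P3→Y gives 4>2]
(D,R,X): not NE [P2→Q gives 7>5]
(D,R,Y): not NE [P1→A gives 7>1; P3→W gives 1>0]
(D,R,Z): not NE [P3→W gives 1>0]
(D,R,W): not NE [P1→B gives 9>8; P2→Q gives 9>5]

Nash profiles: (B,P,X), (B,P,Z)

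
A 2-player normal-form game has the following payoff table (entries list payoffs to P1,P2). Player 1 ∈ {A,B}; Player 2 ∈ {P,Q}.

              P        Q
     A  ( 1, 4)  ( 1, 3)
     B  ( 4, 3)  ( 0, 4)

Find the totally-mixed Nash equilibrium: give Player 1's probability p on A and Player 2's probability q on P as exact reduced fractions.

P1 indiff ⇒ q·1+(1-q)·1 = q·4+(1-q)·0 ⇒ q(-3) = (1-q)(-1) ⇒ q = 1/4
P2 indiff ⇒ p·4+(1-p)·3 = p·3+(1-p)·4 ⇒ p(1) = (1-p)(1) ⇒ p = 1/2

p=1/2, q=1/4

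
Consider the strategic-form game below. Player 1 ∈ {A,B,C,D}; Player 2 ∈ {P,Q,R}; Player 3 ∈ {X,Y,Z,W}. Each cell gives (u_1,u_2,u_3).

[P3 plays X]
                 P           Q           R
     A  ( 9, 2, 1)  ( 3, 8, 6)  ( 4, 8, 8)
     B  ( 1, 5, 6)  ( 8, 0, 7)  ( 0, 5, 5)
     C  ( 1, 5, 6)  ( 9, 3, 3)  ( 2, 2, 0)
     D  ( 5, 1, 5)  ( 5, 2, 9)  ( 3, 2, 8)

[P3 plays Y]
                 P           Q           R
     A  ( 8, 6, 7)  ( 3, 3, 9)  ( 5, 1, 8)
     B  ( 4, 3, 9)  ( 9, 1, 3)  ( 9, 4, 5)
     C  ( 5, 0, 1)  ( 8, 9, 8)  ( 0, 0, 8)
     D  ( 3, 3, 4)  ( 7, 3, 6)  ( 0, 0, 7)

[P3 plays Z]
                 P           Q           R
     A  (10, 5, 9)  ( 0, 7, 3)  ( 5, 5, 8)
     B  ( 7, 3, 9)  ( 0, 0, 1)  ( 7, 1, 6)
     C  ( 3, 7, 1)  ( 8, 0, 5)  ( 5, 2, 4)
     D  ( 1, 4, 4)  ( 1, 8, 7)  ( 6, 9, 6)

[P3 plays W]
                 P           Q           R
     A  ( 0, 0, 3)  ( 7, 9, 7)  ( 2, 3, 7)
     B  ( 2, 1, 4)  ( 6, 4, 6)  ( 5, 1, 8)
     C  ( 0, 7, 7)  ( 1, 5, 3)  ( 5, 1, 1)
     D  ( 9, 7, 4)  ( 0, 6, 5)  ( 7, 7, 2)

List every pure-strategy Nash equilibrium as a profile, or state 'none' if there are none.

(A,P,X): not NE [P2→R gives 8>2; P3→Z gives 9>1]
(A,P,Y): not NE [P3→Z gives 9>7]
(A,P,Z): not NE [P2→Q gives 7>5]
(A,P,W): not NE [P1→D gives 9>0; P2→Q gives 9>0; P3→Z gives 9>3]
(A,Q,X): not NE [P1→C gives 9>3; P3→Y gives 9>6]
(A,Q,Y): not NE [P1→B gives 9>3; P2→P gives 6>3]
(A,Q,Z): not NE [P1→C gives 8>0; P3→Y gives 9>3]
(A,Q,W): not NE [P3→Y gives 9>7]
(A,R,X): NE
(A,R,Y): not NE [P1→B gives 9>5; P2→P gives 6>1]
(A,R,Z): not NE [P1→B gives 7>5; P2→Q gives 7>5]
(A,R,W): not NE [P1→D gives 7>2; P2→Q gives 9>3; P3→Z gives 8>7]
(B,P,X): not NE [P1→A gives 9>1; P3→Z gives 9>6]
(B,P,Y): not NE [P1→A gives 8>4; P2→R gives 4>3]
(B,P,Z): not NE [P1→A gives 10>7]
(B,P,W): not NE [P1→D gives 9>2; P2→Q gives 4>1; P3→Z gives 9>4]
(B,Q,X): not NE [P1→C gives 9>8; P2→R gives 5>0]
(B,Q,Y): not NE [P2→R gives 4>1; P3→X gives 7>3]
(B,Q,Z): not NE [P1→C gives 8>0; P2→P gives 3>0; P3→X gives 7>1]
(B,Q,W): not NE [P1→A gives 7>6; P3→X gives 7>6]
(B,R,X): not NE [P1→A gives 4>0; P3→W gives 8>5]
(B,R,Y): not NE [P3→W gives 8>5]
(B,R,Z): not NE [P2→P gives 3>1; P3→W gives 8>6]
(B,R,W): not NE [P1→D gives 7>5; P2→Q gives 4>1]
(C,P,X): not NE [P1→A gives 9>1; P3→W gives 7>6]
(C,P,Y): not NE [P1→A gives 8>5; P2→Q gives 9>0; P3→W gives 7>1]
(C,P,Z): not NE [P1→A gives 10>3; P3→W gives 7>1]
(C,P,W): not NE [P1→D gives 9>0]
(C,Q,X): not NE [P2→P gives 5>3; P3→Y gives 8>3]
(C,Q,Y): not NE [P1→B gives 9>8]
(C,Q,Z): not NE [P2→P gives 7>0; P3→Y gives 8>5]
(C,Q,W): not NE [P1→A gives 7>1; P2→P gives 7>5; P3→Y gives 8>3]
(C,R,X): not NE [P1→A gives 4>2; P2→P gives 5>2; P3→Y gives 8>0]
(C,R,Y): not NE [P1→B gives 9>0; P2→Q gives 9>0]
(C,R,Z): not NE [P1→B gives 7>5; P2→P gives 7>2; P3→Y gives 8>4]
(C,R,W): not NE [P1→D gives 7>5; P2→P gives 7>1; P3→Y gives 8>1]
(D,P,X): not NE [P1→A gives 9>5; P2→R gives 2>1]
(D,P,Y): not NE [P1→A gives 8>3; P3→X gives 5>4]
(D,P,Z): not NE [P1→A gives 10>1; P2→R gives 9>4; P3→X gives 5>4]
(D,P,W): not NE [P3→X gives 5>4]
(D,Q,X): not NE [P1→C gives 9>5]
(D,Q,Y): not NE [P1→B gives 9>7; P3→X gives 9>6]
(D,Q,Z): not NE [P1→C gives 8>1; P2→R gives 9>8; P3→X gives 9>7]
(D,Q,W): not NE [P1→A gives 7>0; P2→R gives 7>6; P3→X gives 9>5]
(D,R,X): not NE [P1→A gives 4>3]
(D,R,Y): not NE [P1→B gives 9>0; P2→Q gives 3>0; P3→X gives 8>7]
(D,R,Z): not NE [P1→B gives 7>6; P3→X gives 8>6]
(D,R,W): not NE [P3→X gives 8>2]

PSNE = {(A,R,X)}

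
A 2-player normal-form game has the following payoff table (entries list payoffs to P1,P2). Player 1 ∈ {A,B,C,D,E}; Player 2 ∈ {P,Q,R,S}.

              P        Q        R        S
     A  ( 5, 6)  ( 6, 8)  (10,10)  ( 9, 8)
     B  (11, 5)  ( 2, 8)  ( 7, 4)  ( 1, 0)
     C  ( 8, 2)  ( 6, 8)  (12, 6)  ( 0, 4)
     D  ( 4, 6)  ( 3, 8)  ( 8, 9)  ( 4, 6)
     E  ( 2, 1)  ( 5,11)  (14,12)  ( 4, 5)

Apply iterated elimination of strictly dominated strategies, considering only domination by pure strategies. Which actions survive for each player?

Survivors P1:{A,C,E} P2:{Q,R}

P1 drop D (A beats it: P:5>4 Q:6>3 R:10>8 S:9>4)
P2 drop P (Q beats it: A:8>6 B:8>5 C:8>2 E:11>1)
P1 drop B (A beats it: Q:6>2 R:10>7 S:9>1)
P2 drop S (R beats it: A:10>8 C:6>4 E:12>5)
P1→{A,C,E} P2→{Q,R}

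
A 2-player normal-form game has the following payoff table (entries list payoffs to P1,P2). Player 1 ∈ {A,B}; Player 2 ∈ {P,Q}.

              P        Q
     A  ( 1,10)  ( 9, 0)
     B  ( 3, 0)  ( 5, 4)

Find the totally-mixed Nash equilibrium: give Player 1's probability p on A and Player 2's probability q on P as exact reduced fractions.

P1 mixes 2/7 on A; P2 mixes 2/3 on P

P1 indiff ⇒ q·1+(1-q)·9 = q·3+(1-q)·5 ⇒ q(-2) = (1-q)(-4) ⇒ q = 2/3
P2 indiff ⇒ p·10+(1-p)·0 = p·0+(1-p)·4 ⇒ p(10) = (1-p)(4) ⇒ p = 2/7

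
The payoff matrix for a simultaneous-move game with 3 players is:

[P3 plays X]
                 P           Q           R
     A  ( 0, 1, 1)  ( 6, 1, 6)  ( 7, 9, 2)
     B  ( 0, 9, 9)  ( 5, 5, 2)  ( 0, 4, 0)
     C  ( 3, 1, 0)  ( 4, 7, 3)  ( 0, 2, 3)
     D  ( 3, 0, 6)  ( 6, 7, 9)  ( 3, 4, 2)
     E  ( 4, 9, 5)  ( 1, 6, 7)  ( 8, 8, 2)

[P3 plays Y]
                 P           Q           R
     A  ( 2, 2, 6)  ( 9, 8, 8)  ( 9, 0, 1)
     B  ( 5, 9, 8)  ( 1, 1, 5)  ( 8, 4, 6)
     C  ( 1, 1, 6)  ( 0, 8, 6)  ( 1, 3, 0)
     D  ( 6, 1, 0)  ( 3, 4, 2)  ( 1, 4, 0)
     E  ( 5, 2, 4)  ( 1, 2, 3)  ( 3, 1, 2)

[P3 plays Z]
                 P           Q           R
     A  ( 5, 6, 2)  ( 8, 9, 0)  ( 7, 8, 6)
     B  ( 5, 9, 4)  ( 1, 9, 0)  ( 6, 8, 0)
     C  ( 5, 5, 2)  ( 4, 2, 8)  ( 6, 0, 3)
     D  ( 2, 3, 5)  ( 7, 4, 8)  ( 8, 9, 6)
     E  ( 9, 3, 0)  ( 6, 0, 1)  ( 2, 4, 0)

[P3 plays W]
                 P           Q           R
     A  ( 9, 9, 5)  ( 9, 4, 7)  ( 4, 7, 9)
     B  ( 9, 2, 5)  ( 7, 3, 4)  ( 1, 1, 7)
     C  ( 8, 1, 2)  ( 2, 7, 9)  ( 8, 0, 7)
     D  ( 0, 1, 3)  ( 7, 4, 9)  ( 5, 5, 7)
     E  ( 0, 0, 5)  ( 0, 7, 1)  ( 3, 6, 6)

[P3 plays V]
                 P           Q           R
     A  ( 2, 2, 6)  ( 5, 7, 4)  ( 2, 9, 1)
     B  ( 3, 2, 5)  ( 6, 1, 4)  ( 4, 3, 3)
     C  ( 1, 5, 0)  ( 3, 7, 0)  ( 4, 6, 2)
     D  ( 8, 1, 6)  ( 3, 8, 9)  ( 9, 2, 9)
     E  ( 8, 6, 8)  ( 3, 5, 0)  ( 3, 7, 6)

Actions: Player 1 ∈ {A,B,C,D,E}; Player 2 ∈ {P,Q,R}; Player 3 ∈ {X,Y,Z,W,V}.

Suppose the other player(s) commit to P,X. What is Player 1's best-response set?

BR_1 = {E}

u_1(A vs P,X) = 0
u_1(B vs P,X) = 0
u_1(C vs P,X) = 3
u_1(D vs P,X) = 3
u_1(E vs P,X) = 4
max payoff 4 at {E}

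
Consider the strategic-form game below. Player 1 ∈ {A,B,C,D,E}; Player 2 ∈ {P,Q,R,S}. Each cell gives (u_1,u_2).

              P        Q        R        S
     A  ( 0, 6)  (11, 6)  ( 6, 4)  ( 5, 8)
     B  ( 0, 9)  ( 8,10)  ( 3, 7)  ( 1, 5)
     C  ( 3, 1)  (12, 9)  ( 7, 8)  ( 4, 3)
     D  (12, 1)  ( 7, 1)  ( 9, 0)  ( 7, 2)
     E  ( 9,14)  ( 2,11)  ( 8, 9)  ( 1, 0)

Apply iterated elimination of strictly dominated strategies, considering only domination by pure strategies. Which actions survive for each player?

P1 drop B (C beats it: P:3>0 Q:12>8 R:7>3 S:4>1)
P1 drop E (D beats it: P:12>9 Q:7>2 R:9>8 S:7>1)
P2 drop P (S beats it: A:8>6 C:3>1 D:2>1)
P2 drop R (Q beats it: A:6>4 C:9>8 D:1>0)
P1→{A,C,D} P2→{Q,S}

IESDS → P1:{A,C,D} P2:{Q,S}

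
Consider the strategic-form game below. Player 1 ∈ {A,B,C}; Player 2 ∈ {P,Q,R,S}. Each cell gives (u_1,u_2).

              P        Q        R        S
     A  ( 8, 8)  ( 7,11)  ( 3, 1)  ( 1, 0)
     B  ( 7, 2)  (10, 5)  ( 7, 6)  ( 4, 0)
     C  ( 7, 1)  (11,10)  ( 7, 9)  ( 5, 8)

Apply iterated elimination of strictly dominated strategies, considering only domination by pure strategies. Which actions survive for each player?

P2 drop P (Q beats it: A:11>8 B:5>2 C:10>1)
P1 drop A (B beats it: Q:10>7 R:7>3 S:4>1)
P2 drop S (Q beats it: B:5>0 C:10>8)
P1→{B,C} P2→{Q,R}

IESDS → P1:{B,C} P2:{Q,R}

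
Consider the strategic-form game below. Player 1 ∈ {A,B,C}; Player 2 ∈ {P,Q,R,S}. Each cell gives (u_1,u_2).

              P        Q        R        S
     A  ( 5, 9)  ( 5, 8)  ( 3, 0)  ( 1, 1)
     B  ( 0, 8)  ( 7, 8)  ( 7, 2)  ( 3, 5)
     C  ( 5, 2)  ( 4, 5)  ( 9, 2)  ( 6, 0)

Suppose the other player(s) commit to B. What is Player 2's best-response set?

P2 best: {P,Q}

u_2(P vs B) = 8
u_2(Q vs B) = 8
u_2(R vs B) = 2
u_2(S vs B) = 5
max payoff 8 at {P,Q}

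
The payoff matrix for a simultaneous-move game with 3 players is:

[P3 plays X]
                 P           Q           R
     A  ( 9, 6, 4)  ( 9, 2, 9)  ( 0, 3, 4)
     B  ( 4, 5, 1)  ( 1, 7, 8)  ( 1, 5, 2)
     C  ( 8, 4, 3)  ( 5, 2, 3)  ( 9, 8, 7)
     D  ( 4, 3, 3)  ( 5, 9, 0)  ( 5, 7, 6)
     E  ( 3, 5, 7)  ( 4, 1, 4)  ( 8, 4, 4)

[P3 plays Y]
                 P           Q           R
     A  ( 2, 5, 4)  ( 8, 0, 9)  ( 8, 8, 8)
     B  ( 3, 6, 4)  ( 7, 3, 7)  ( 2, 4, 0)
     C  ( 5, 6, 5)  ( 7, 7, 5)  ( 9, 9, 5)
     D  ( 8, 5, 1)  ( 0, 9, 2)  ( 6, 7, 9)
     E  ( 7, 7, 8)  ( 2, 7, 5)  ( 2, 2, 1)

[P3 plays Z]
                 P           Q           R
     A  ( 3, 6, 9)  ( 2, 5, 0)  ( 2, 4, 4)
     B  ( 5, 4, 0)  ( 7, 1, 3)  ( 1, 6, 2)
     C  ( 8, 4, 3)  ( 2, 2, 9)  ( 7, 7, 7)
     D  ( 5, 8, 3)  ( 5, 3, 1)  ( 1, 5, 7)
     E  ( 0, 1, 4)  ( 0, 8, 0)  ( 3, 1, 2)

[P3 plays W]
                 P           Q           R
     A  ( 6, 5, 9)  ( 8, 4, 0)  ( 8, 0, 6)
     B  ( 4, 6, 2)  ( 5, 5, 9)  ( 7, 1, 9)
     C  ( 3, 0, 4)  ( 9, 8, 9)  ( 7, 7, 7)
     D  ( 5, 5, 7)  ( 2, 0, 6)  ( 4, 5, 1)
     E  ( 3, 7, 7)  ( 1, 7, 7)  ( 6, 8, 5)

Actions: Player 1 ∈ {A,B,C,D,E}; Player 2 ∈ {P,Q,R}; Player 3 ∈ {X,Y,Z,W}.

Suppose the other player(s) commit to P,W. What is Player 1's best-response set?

argmax u_1 = {A}

u_1(A vs P,W) = 6
u_1(B vs P,W) = 4
u_1(C vs P,W) = 3
u_1(D vs P,W) = 5
u_1(E vs P,W) = 3
max payoff 6 at {A}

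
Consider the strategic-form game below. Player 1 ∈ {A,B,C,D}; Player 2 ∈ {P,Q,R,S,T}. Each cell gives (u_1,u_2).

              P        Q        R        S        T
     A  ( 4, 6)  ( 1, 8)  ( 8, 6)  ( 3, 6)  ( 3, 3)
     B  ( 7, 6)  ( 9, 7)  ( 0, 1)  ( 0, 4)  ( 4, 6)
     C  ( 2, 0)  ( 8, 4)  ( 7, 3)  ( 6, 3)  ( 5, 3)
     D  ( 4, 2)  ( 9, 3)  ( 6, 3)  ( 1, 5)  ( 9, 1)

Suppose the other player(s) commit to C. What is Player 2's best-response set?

u_2(P vs C) = 0
u_2(Q vs C) = 4
u_2(R vs C) = 3
u_2(S vs C) = 3
u_2(T vs C) = 3
max payoff 4 at {Q}

P2 best: {Q}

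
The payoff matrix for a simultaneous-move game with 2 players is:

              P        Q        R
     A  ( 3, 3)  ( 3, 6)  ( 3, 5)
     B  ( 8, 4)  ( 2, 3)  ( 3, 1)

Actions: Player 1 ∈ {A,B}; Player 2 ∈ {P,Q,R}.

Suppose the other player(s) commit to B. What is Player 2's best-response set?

P2 best: {P}

u_2(P vs B) = 4
u_2(Q vs B) = 3
u_2(R vs B) = 1
max payoff 4 at {P}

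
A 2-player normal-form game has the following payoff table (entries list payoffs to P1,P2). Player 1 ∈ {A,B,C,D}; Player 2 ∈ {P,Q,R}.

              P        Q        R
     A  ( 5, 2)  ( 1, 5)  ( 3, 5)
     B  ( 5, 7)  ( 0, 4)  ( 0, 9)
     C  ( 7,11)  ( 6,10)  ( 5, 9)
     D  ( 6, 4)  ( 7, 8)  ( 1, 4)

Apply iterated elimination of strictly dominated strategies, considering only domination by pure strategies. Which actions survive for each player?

P1 drop A (C beats it: P:7>5 Q:6>1 R:5>3)
P1 drop B (C beats it: P:7>5 Q:6>0 R:5>0)
P2 drop R (Q beats it: C:10>9 D:8>4)
P1→{C,D} P2→{P,Q}

Survivors P1:{C,D} P2:{P,Q}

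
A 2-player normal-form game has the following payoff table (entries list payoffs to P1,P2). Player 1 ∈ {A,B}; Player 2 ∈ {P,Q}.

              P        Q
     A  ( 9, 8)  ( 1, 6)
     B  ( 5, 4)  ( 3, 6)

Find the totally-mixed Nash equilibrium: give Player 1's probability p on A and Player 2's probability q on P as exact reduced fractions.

(p,q) = (1/2, 1/3)

P1 indiff ⇒ q·9+(1-q)·1 = q·5+(1-q)·3 ⇒ q(4) = (1-q)(2) ⇒ q = 1/3
P2 indiff ⇒ p·8+(1-p)·4 = p·6+(1-p)·6 ⇒ p(2) = (1-p)(2) ⇒ p = 1/2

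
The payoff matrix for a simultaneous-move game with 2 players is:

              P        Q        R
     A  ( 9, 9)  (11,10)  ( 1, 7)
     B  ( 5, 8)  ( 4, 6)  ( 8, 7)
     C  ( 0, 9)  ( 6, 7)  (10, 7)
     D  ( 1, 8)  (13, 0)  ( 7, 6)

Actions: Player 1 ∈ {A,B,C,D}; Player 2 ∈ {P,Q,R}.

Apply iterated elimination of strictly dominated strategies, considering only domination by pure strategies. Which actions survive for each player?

IESDS → P1:{A,D} P2:{P,Q}

P2 drop R (P beats it: A:9>7 B:8>7 C:9>7 D:8>6)
P1 drop B (A beats it: P:9>5 Q:11>4)
P1 drop C (A beats it: P:9>0 Q:11>6)
P1→{A,D} P2→{P,Q}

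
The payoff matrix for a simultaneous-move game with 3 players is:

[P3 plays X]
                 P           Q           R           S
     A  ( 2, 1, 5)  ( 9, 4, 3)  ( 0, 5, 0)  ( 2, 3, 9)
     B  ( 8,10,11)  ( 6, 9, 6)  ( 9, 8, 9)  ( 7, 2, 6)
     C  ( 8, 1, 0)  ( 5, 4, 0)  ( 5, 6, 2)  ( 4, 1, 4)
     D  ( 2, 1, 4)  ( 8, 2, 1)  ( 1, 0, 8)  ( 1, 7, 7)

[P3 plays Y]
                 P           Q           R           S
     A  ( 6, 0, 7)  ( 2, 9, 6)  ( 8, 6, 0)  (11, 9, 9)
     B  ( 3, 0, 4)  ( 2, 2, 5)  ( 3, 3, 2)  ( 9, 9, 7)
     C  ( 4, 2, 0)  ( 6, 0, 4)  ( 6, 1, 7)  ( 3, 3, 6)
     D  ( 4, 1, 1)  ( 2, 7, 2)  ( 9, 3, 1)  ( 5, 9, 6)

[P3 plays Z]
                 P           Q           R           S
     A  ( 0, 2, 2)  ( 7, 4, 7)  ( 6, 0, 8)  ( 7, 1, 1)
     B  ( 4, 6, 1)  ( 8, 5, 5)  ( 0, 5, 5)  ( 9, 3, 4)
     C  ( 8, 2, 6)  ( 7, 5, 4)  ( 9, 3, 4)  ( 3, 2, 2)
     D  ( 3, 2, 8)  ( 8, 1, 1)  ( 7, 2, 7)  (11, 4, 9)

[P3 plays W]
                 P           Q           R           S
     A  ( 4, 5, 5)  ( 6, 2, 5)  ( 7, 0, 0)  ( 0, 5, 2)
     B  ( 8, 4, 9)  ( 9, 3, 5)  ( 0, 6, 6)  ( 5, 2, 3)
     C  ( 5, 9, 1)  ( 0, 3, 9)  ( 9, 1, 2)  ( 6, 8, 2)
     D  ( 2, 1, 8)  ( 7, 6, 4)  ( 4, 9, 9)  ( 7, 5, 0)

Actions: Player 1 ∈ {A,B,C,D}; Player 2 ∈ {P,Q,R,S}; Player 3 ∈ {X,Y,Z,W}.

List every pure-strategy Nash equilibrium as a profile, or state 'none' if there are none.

Nash profiles: (A,S,Y), (B,P,X), (D,S,Z)

(A,P,X): not NE [P1→C gives 8>2; P2→R gives 5>1; P3→Y gives 7>5]
(A,P,Y): not NE [P2→S gives 9>0]
(A,P,Z): not NE [P1→C gives 8>0; P2→Q gives 4>2; P3→Y gives 7>2]
(A,P,W): not NE [P1→B gives 8>4; P3→Y gives 7>5]
(A,Q,X): not NE [P2→R gives 5>4; P3→Z gives 7>3]
(A,Q,Y): not NE [P1→C gives 6>2; P3→Z gives 7>6]
(A,Q,Z): not NE [P1→D gives 8>7]
(A,Q,W): not NE [P1→B gives 9>6; P2→S gives 5>2; P3→Z gives 7>5]
(A,R,X): not NE [P1→B gives 9>0; P3→Z gives 8>0]
(A,R,Y): not NE [P1→D gives 9>8; P2→S gives 9>6; P3→Z gives 8>0]
(A,R,Z): not NE [P1→C gives 9>6; P2→Q gives 4>0]
(A,R,W): not NE [P1→C gives 9>7; P2→S gives 5>0; P3→Z gives 8>0]
(A,S,X): not NE [P1→B gives 7>2; P2→R gives 5>3]
(A,S,Y): NE
(A,S,Z): not NE [P1→D gives 11>7; P2→Q gives 4>1; P3→Y gives 9>1]
(A,S,W): not NE [P1→D gives 7>0; P3→Y gives 9>2]
(B,P,X): NE
(B,P,Y): not NE [P1→A gives 6>3; P2→S gives 9>0; P3→X gives 11>4]
(B,P,Z): not NE [P1→C gives 8>4; P3→X gives 11>1]
(B,P,W): not NE [P2→R gives 6>4; P3→X gives 11>9]
(B,Q,X): not NE [P1→A gives 9>6; P2→P gives 10>9]
(B,Q,Y): not NE [P1→C gives 6>2; P2→S gives 9>2; P3→X gives 6>5]
(B,Q,Z): not NE [P2→P gives 6>5; P3→X gives 6>5]
(B,Q,W): not NE [P2→R gives 6>3; P3→X gives 6>5]
(B,R,X): not NE [P2→P gives 10>8]
(B,R,Y): not NE [P1→D gives 9>3; P2→S gives 9>3; P3→X gives 9>2]
(B,R,Z): not NE [P1→C gives 9>0; P2→P gives 6>5; P3→X gives 9>5]
(B,R,W): not NE [P1→C gives 9>0; P3→X gives 9>6]
(B,S,X): not NE [P2→P gives 10>2; P3→Y gives 7>6]
(B,S,Y): not NE [P1→A gives 11>9]
(B,S,Z): not NE [P1→D gives 11>9; P2→P gives 6>3; P3→Y gives 7>4]
(B,S,W): not NE [P1→D gives 7>5; P2→R gives 6>2; P3→Y gives 7>3]
(C,P,X): not NE [P2→R gives 6>1; P3→Z gives 6>0]
(C,P,Y): not NE [P1→A gives 6>4; P2→S gives 3>2; P3→Z gives 6>0]
(C,P,Z): not NE [P2→Q gives 5>2]
(C,P,W): not NE [P1→B gives 8>5; P3→Z gives 6>1]
(C,Q,X): not NE [P1→A gives 9>5; P2→R gives 6>4; P3→W gives 9>0]
(C,Q,Y): not NE [P2→S gives 3>0; P3→W gives 9>4]
(C,Q,Z): not NE [P1→D gives 8>7; P3→W gives 9>4]
(C,Q,W): not NE [P1→B gives 9>0; P2→P gives 9>3]
(C,R,X): not NE [P1→B gives 9>5; P3→Y gives 7>2]
(C,R,Y): not NE [P1→D gives 9>6; P2→S gives 3>1]
(C,R,Z): not NE [P2→Q gives 5>3; P3→Y gives 7>4]
(C,R,W): not NE [P2→P gives 9>1; P3→Y gives 7>2]
(C,S,X): not NE [P1→B gives 7>4; P2→R gives 6>1; P3→Y gives 6>4]
(C,S,Y): not NE [P1→A gives 11>3]
(C,S,Z): not NE [P1→D gives 11>3; P2→Q gives 5>2; P3→Y gives 6>2]
(C,S,W): not NE [P1→D gives 7>6; P2→P gives 9>8; P3→Y gives 6>2]
(D,P,X): not NE [P1→C gives 8>2; P2→S gives 7>1; P3→W gives 8>4]
(D,P,Y): not NE [P1→A gives 6>4; P2→S gives 9>1; P3→W gives 8>1]
(D,P,Z): not NE [P1→C gives 8>3; P2→S gives 4>2]
(D,P,W): not NE [P1→B gives 8>2; P2→R gives 9>1]
(D,Q,X): not NE [P1→A gives 9>8; P2→S gives 7>2; P3→W gives 4>1]
(D,Q,Y): not NE [P1→C gives 6>2; P2→S gives 9>7; P3→W gives 4>2]
(D,Q,Z): not NE [P2→S gives 4>1; P3→W gives 4>1]
(D,Q,W): not NE [P1→B gives 9>7; P2→R gives 9>6]
(D,R,X): not NE [P1→B gives 9>1; P2→S gives 7>0; P3→W gives 9>8]
(D,R,Y): not NE [P2→S gives 9>3; P3→W gives 9>1]
(D,R,Z): not NE [P1→C gives 9>7; P2→S gives 4>2; P3→W gives 9>7]
(D,R,W): not NE [P1→C gives 9>4]
(D,S,X): not NE [P1→B gives 7>1; P3→Z gives 9>7]
(D,S,Y): not NE [P1→A gives 11>5; P3→Z gives 9>6]
(D,S,Z): NE
(D,S,W): not NE [P2→R gives 9>5; P3→Z gives 9>0]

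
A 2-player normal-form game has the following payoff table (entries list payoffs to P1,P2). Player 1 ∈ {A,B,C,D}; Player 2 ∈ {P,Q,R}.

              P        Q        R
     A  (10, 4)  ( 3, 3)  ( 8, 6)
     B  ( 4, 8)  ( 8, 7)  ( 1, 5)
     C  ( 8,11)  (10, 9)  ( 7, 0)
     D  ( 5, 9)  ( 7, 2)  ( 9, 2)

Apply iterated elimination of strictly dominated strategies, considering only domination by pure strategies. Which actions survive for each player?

Survivors P1:{A,D} P2:{P,R}

P1 drop B (C beats it: P:8>4 Q:10>8 R:7>1)
P2 drop Q (P beats it: A:4>3 C:11>9 D:9>2)
P1 drop C (A beats it: P:10>8 R:8>7)
P1→{A,D} P2→{P,R}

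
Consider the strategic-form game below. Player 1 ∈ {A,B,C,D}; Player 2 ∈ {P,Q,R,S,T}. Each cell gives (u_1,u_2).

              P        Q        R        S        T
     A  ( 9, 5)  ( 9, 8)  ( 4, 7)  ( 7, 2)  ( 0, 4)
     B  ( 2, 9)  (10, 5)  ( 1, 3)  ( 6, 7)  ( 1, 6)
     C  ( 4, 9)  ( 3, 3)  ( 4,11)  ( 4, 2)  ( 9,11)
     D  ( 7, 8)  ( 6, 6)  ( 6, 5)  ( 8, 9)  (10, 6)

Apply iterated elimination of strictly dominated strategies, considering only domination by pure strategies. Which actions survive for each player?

P1 drop C (D beats it: P:7>4 Q:6>3 R:6>4 S:8>4 T:10>9)
P2 drop R (Q beats it: A:8>7 B:5>3 D:6>5)
P2 drop T (P beats it: A:5>4 B:9>6 D:8>6)
P1→{A,B,D} P2→{P,Q,S}

Remaining: P1:{A,B,D} P2:{P,Q,S}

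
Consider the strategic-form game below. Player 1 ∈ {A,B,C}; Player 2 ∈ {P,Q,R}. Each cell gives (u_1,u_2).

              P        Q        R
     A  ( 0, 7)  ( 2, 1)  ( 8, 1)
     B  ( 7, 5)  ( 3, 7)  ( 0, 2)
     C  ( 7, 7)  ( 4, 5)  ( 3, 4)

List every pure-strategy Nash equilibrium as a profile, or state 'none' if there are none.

PSNE = {(C,P)}

(A,P): not NE [P1→C gives 7>0]
(A,Q): not NE [P1→C gives 4>2; P2→P gives 7>1]
(A,R): not NE [P2→P gives 7>1]
(B,P): not NE [P2→Q gives 7>5]
(B,Q): not NE [P1→C gives 4>3]
(B,R): not NE [P1→A gives 8>0; P2→Q gives 7>2]
(C,P): NE
(C,Q): not NE [P2→P gives 7>5]
(C,R): not NE [P1→A gives 8>3; P2→P gives 7>4]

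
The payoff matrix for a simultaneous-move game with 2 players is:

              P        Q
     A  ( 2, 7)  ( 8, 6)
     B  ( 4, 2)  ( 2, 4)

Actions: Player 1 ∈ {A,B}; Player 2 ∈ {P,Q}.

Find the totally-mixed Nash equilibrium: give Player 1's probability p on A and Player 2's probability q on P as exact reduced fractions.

P1 indiff ⇒ q·2+(1-q)·8 = q·4+(1-q)·2 ⇒ q(-2) = (1-q)(-6) ⇒ q = 3/4
P2 indiff ⇒ p·7+(1-p)·2 = p·6+(1-p)·4 ⇒ p(1) = (1-p)(2) ⇒ p = 2/3

p=2/3, q=3/4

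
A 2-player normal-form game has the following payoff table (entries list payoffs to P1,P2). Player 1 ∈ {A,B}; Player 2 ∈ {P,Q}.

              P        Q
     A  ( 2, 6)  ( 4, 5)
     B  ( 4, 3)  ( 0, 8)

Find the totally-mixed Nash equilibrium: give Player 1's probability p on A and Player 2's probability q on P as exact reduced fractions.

P1 indiff ⇒ q·2+(1-q)·4 = q·4+(1-q)·0 ⇒ q(-2) = (1-q)(-4) ⇒ q = 2/3
P2 indiff ⇒ p·6+(1-p)·3 = p·5+(1-p)·8 ⇒ p(1) = (1-p)(5) ⇒ p = 5/6

(p,q) = (5/6, 2/3)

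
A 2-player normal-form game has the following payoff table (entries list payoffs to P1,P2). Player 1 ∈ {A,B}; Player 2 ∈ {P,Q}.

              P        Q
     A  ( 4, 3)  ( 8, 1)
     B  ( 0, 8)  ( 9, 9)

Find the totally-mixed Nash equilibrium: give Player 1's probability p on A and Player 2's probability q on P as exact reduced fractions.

P1 indiff ⇒ q·4+(1-q)·8 = q·0+(1-q)·9 ⇒ q(4) = (1-q)(1) ⇒ q = 1/5
P2 indiff ⇒ p·3+(1-p)·8 = p·1+(1-p)·9 ⇒ p(2) = (1-p)(1) ⇒ p = 1/3

P1 mixes 1/3 on A; P2 mixes 1/5 on P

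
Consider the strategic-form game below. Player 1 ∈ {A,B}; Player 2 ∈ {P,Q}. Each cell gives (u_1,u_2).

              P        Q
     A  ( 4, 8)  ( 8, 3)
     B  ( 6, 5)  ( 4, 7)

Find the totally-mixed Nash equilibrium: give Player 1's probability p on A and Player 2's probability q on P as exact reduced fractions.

P1 indiff ⇒ q·4+(1-q)·8 = q·6+(1-q)·4 ⇒ q(-2) = (1-q)(-4) ⇒ q = 2/3
P2 indiff ⇒ p·8+(1-p)·5 = p·3+(1-p)·7 ⇒ p(5) = (1-p)(2) ⇒ p = 2/7

P1 mixes 2/7 on A; P2 mixes 2/3 on P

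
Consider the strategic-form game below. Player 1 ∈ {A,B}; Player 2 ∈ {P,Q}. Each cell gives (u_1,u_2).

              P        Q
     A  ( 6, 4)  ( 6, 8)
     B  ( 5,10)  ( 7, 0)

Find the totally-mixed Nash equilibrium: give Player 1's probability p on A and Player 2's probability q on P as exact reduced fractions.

(p,q) = (5/7, 1/2)

P1 indiff ⇒ q·6+(1-q)·6 = q·5+(1-q)·7 ⇒ q(1) = (1-q)(1) ⇒ q = 1/2
P2 indiff ⇒ p·4+(1-p)·10 = p·8+(1-p)·0 ⇒ p(-4) = (1-p)(-10) ⇒ p = 5/7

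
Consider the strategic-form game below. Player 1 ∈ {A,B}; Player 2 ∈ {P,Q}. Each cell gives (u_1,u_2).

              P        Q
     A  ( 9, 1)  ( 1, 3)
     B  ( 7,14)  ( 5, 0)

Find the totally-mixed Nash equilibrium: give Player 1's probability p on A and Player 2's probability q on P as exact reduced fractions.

P1 indiff ⇒ q·9+(1-q)·1 = q·7+(1-q)·5 ⇒ q(2) = (1-q)(4) ⇒ q = 2/3
P2 indiff ⇒ p·1+(1-p)·14 = p·3+(1-p)·0 ⇒ p(-2) = (1-p)(-14) ⇒ p = 7/8

p=7/8, q=2/3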